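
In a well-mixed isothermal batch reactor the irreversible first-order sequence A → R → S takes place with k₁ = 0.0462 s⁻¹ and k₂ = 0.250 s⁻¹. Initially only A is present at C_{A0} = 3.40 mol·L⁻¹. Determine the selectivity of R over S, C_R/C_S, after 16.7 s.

0.232

Solving the coupled first-order balances gives C_R(t) = [k₁/(k₂−k₁)]·C_{A0}·(e^(−k₁t) − e^(−k₂t)).
e^(−k₁t) = e^(−0.0462×16.7) = e^(−0.7715) = 0.4623; e^(−k₂t) = e^(−4.175) = 0.01538.
C_R = 0.0462×3.40/(0.250−0.0462) × (0.4623−0.01538) = 0.7708×0.4469 = 0.3445 mol·L⁻¹.
C_A = C_{A0}e^(−k₁t) = 1.572 mol·L⁻¹, so C_S = C_{A0}−C_A−C_R = 1.484 mol·L⁻¹; C_R/C_S = 0.232.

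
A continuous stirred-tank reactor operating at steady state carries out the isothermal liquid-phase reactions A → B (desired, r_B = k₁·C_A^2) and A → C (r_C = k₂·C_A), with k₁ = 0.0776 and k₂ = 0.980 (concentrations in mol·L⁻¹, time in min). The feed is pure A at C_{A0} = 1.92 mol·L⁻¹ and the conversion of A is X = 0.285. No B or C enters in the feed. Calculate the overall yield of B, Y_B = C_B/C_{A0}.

Exit C_A = C_{A0}(1−X) = 1.92×0.715 = 1.373 mol·L⁻¹.
Rates in a CSTR are evaluated at the outlet concentration: r_B = 0.0776×1.373^2 = 0.1462, r_C = 0.980×1.373 = 1.345.
Fraction of consumed A going to B: r_B/(r_B+r_C) = 0.09805.
C_B = 0.09805·C_{A0}·X = 0.09805×1.92×0.285 = 0.0537 mol·L⁻¹; Y_B = C_B/C_{A0} = 0.0279.

0.0279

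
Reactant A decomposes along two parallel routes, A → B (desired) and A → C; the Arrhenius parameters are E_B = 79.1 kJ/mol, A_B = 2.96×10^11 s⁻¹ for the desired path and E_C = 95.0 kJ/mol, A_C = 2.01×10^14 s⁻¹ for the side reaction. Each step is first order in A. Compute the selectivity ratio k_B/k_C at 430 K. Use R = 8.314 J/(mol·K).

Since both paths have the same order in A, the concentration cancels and S_{B/C} = k_B/k_C = (A_B/A_C)·exp[(E_C−E_B)/(RT)].
(E_C−E_B)/(RT) = (95.0−79.1)×10³/(8.314×430) = 15900/3575 = 4.448.
k_B/k_C = (2.96×10^11/2.01×10^14)·exp(4.448) = 0.001473 × 85.42 = 0.126.
Since E_B < E_C, lowering the temperature improves selectivity toward B.

0.126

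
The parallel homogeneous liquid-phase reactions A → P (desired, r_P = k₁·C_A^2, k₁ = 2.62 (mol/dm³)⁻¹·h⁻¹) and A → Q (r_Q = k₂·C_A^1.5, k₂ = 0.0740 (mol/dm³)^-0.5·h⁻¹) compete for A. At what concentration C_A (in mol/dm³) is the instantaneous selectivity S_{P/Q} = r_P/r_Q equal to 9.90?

0.0782 mol/dm³

S_{P/Q} = (k₁/k₂)·C_A^0.5 ⇒ C_A = (S·k₂/k₁)^(2).
= (9.90×0.0740/2.62)^(2) = (0.2796)^(2) = 0.0782 mol/dm³.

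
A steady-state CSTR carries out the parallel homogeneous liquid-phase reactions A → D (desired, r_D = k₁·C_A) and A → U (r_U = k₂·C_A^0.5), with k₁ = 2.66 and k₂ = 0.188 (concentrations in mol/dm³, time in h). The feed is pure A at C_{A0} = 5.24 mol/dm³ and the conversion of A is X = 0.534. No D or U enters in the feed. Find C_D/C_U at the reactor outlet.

Exit C_A = C_{A0}(1−X) = 5.24×0.466 = 2.442 mol/dm³.
In a CSTR the entire volume is at exit conditions, so r_D = 2.66×2.442 = 6.495 and r_U = 0.188×2.442^0.5 = 0.2938.
Overall selectivity = C_D/C_U = r_Dτ/(r_Uτ) = r_D/r_U = 22.1.

22.1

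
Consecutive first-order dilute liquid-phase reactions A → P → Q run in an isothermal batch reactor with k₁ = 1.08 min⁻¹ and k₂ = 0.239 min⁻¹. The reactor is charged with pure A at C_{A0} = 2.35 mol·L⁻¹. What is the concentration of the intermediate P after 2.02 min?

The intermediate concentration in a first-order A→B→C sequence is C_P = k₁C_{A0}(e^(−k₁t) − e^(−k₂t))/(k₂−k₁).
e^(−k₁t) = e^(−1.08×2.02) = e^(−2.182) = 0.1129; e^(−k₂t) = e^(−0.4828) = 0.6171.
C_P = 1.08×2.35/(0.239−1.08) × (0.1129−0.6171) = (-3.018)×(-0.5042) = 1.522 mol·L⁻¹.

1.52 mol·L⁻¹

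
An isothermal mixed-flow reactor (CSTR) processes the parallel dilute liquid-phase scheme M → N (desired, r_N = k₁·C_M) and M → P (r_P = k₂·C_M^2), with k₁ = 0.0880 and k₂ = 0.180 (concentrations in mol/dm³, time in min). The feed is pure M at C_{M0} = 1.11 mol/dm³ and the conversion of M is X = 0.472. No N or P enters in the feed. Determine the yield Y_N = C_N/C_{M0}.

Exit C_M = C_{M0}(1−X) = 1.11×0.528 = 0.5861 mol/dm³.
In a CSTR the entire volume is at exit conditions, so r_N = 0.0880×0.5861 = 0.05158 and r_P = 0.180×0.5861^2 = 0.06183.
Fraction of consumed M going to N: r_N/(r_N+r_P) = 0.4548.
C_N = 0.4548·C_{M0}·X = 0.4548×1.11×0.472 = 0.238 mol/dm³; Y_N = C_N/C_{M0} = 0.215.

0.215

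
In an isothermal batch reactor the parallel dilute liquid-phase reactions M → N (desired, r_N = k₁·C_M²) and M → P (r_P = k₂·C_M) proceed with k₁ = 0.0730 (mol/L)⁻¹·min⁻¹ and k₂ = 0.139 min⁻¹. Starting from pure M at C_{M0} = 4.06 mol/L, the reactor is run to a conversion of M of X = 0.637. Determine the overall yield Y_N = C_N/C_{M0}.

0.370

C_M = C_{M0}(1−X) = 1.474 mol/L.
Along a PFR/batch, dC_P/dC_M = −r_P/(r_N+r_P) = −k₂/(k₂+k₁·C_M).
Integrating from C_{M0} to C_M: C_P = (0.139/0.0730)·ln[(0.139+0.0730·4.06)/(0.139+0.0730·1.47)] = 1.904·ln(0.4354/0.2466) = 1.083 mol/L.
Then C_N = (C_{M0}−C_M) − C_P = 2.586 − 1.083 = 1.504 mol/L.
Y_N = C_N/C_{M0} = 1.504/4.06 = 0.370.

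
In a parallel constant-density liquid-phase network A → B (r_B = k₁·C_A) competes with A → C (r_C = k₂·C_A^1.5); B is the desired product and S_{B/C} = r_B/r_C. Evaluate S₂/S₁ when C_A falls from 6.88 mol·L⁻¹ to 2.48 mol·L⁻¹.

1.67

S_{B/C} = (k₁/k₂)·C_A^-0.5, so S₂/S₁ = (C_{A,2}/C_{A,1})^-0.5.
= (2.48/6.88)^(-0.5) = (0.3605)^(-0.5) = 1.67.
Selectivity toward B rises as C_A falls — low-concentration operation is favoured.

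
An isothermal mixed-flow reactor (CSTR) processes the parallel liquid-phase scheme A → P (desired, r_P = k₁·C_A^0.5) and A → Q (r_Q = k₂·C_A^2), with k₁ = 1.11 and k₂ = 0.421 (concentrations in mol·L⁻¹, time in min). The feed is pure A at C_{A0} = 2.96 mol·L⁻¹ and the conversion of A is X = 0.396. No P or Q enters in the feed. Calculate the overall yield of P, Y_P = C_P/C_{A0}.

Exit C_A = C_{A0}(1−X) = 2.96×0.604 = 1.788 mol·L⁻¹.
In a CSTR the entire volume is at exit conditions, so r_P = 1.11×1.788^0.5 = 1.484 and r_Q = 0.421×1.788^2 = 1.346.
Fraction of consumed A going to P: r_P/(r_P+r_Q) = 0.5245.
C_P = 0.5245·C_{A0}·X = 0.5245×2.96×0.396 = 0.615 mol·L⁻¹; Y_P = C_P/C_{A0} = 0.208.

0.208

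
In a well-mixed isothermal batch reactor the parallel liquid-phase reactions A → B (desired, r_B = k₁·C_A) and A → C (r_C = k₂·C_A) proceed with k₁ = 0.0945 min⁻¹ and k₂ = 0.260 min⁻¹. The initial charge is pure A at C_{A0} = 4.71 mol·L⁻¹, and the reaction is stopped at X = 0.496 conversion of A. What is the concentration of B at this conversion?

C_A = C_{A0}(1−X) = 2.374 mol·L⁻¹.
Both paths are first order in A, so the instantaneous fraction to B is constant: dC_B/d(−C_A) = k₁/(k₁+k₂) = 0.2666.
C_B = 0.2666·(C_{A0}−C_A) = 0.2666×2.336 = 0.623 mol·L⁻¹.

0.623 mol·L⁻¹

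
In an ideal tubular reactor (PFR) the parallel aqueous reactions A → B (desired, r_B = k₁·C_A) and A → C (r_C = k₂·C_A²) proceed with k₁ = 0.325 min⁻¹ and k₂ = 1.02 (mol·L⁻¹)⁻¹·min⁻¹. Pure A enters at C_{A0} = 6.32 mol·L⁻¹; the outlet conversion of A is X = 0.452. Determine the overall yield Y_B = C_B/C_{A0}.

0.0284

C_A = C_{A0}(1−X) = 3.463 mol·L⁻¹.
Along a PFR/batch, dC_B/dC_A = −r_B/(r_B+r_C) = −k₁/(k₁+k₂·C_A).
Integrating from C_{A0} to C_A: C_B = (0.325/1.02)·ln[(0.325+1.02·6.32)/(0.325+1.02·3.46)] = 0.3186·ln(6.771/3.858) = 0.1793 mol·L⁻¹.
Y_B = C_B/C_{A0} = 0.1793/6.32 = 0.0284.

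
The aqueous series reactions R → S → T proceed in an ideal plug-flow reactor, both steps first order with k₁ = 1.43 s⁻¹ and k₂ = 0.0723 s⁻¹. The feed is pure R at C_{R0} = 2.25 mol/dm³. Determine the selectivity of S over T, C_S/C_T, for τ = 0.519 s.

The intermediate concentration in a first-order A→B→C sequence is C_S = k₁C_{R0}(e^(−k₁τ) − e^(−k₂τ))/(k₂−k₁).
e^(−k₁τ) = e^(−1.43×0.519) = e^(−0.7422) = 0.4761; e^(−k₂τ) = e^(−0.03752) = 0.9632.
C_S = 1.43×2.25/(0.0723−1.43) × (0.4761−0.9632) = (-2.370)×(-0.4871) = 1.154 mol/dm³.
C_R = C_{R0}e^(−k₁τ) = 1.071 mol/dm³, so C_T = C_{R0}−C_R−C_S = 0.02450 mol/dm³; C_S/C_T = 47.1.

47.1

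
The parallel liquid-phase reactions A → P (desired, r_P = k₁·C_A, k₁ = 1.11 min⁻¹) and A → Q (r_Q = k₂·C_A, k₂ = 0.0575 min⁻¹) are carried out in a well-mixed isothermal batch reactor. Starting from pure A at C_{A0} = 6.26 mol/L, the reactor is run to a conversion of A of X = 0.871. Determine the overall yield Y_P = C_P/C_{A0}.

0.828

C_A = C_{A0}(1−X) = 0.8075 mol/L.
Both paths are first order in A, so the instantaneous fraction to P is constant: dC_P/d(−C_A) = k₁/(k₁+k₂) = 0.9507.
C_P = 0.9507·(C_{A0}−C_A) = 0.9507×5.452 = 5.18 mol/L.
Y_P = C_P/C_{A0} = 5.184/6.26 = 0.828.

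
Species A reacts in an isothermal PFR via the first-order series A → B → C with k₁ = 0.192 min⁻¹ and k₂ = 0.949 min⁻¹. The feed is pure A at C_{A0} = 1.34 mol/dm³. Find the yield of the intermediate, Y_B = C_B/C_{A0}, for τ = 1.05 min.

The intermediate concentration in a first-order A→B→C sequence is C_B = k₁C_{A0}(e^(−k₁τ) − e^(−k₂τ))/(k₂−k₁).
e^(−k₁τ) = e^(−0.192×1.05) = e^(−0.2016) = 0.8174; e^(−k₂τ) = e^(−0.9964) = 0.3692.
C_B = 0.192×1.34/(0.949−0.192) × (0.8174−0.3692) = 0.3399×0.4482 = 0.1523 mol/dm³.
Y_B = C_B/C_{A0} = 0.1523/1.34 = 0.114.

0.114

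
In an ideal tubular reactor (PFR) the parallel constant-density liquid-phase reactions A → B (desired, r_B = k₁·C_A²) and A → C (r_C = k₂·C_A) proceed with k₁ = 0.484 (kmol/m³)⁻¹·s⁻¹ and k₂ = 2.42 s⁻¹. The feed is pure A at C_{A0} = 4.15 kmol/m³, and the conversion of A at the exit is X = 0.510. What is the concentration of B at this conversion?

C_A = C_{A0}(1−X) = 2.034 kmol/m³.
Along a PFR/batch, dC_C/dC_A = −r_C/(r_B+r_C) = −k₂/(k₂+k₁·C_A).
Integrating from C_{A0} to C_A: C_C = (2.42/0.484)·ln[(2.42+0.484·4.15)/(2.42+0.484·2.03)] = 5.000·ln(4.429/3.404) = 1.315 kmol/m³.
Then C_B = (C_{A0}−C_A) − C_C = 2.117 − 1.315 = 0.8012 kmol/m³.

0.801 kmol/m³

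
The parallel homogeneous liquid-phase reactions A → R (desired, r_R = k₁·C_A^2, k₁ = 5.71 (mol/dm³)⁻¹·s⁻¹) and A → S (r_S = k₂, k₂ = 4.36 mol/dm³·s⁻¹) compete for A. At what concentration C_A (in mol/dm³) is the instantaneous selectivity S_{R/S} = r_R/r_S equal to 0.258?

S_{R/S} = (k₁/k₂)·C_A^2 ⇒ C_A = (S·k₂/k₁)^(0.5).
= (0.258×4.36/5.71)^(0.5) = (0.1970)^(0.5) = 0.444 mol/dm³.

0.444 mol/dm³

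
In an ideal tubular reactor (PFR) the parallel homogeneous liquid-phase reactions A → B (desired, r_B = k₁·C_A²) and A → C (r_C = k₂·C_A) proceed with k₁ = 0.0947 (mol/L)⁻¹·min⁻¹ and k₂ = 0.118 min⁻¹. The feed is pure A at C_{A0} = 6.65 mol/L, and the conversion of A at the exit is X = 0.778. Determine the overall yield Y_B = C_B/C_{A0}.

0.578

C_A = C_{A0}(1−X) = 1.476 mol/L.
Along a PFR/batch, dC_C/dC_A = −r_C/(r_B+r_C) = −k₂/(k₂+k₁·C_A).
Integrating from C_{A0} to C_A: C_C = (0.118/0.0947)·ln[(0.118+0.0947·6.65)/(0.118+0.0947·1.48)] = 1.246·ln(0.7478/0.2578) = 1.327 mol/L.
Then C_B = (C_{A0}−C_A) − C_C = 5.174 − 1.327 = 3.847 mol/L.
Y_B = C_B/C_{A0} = 3.847/6.65 = 0.578.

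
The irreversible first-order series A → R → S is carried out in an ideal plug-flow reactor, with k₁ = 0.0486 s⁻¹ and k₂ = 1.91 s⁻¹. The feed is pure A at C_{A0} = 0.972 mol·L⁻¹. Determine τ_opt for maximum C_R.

1.97 s

For first-order series the maximum of C_R occurs at τ_opt = ln(k₂/k₁)/(k₂−k₁).
= ln(1.91/0.0486)/(1.91−0.0486) = ln(39.30)/1.861 = 3.671/1.861 = 1.97 s.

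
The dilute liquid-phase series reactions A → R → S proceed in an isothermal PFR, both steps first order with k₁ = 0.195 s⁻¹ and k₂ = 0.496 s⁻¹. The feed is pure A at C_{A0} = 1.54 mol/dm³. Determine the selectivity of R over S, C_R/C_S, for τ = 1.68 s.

1.97

The intermediate concentration in a first-order A→B→C sequence is C_R = k₁C_{A0}(e^(−k₁τ) − e^(−k₂τ))/(k₂−k₁).
e^(−k₁τ) = e^(−0.195×1.68) = e^(−0.3276) = 0.7207; e^(−k₂τ) = e^(−0.8333) = 0.4346.
C_R = 0.195×1.54/(0.496−0.195) × (0.7207−0.4346) = 0.9977×0.2860 = 0.2854 mol/dm³.
C_A = C_{A0}e^(−k₁τ) = 1.110 mol/dm³, so C_S = C_{A0}−C_A−C_R = 0.1448 mol/dm³; C_R/C_S = 1.97.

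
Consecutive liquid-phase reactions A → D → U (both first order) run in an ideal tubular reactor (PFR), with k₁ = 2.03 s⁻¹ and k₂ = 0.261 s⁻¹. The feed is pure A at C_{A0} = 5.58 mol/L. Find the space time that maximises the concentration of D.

Setting dC_D/dτ = 0 gives τ_opt = ln(k₂/k₁)/(k₂−k₁).
= ln(0.261/2.03)/(0.261−2.03) = ln(0.1286)/-1.769 = -2.051/-1.769 = 1.16 s.

1.16 s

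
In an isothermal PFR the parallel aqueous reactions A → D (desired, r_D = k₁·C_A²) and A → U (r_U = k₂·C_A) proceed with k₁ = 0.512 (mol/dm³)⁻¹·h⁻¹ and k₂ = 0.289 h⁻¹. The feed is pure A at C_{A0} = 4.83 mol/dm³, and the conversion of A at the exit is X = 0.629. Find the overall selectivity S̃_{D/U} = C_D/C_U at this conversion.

C_A = C_{A0}(1−X) = 1.792 mol/dm³.
Along a PFR/batch, dC_U/dC_A = −r_U/(r_D+r_U) = −k₂/(k₂+k₁·C_A).
Integrating from C_{A0} to C_A: C_U = (0.289/0.512)·ln[(0.289+0.512·4.83)/(0.289+0.512·1.79)] = 0.5645·ln(2.762/1.206) = 0.4675 mol/dm³.
Then C_D = (C_{A0}−C_A) − C_U = 3.038 − 0.4675 = 2.571 mol/dm³.
S̃_{D/U} = C_D/C_U = 2.571/0.4675 = 5.50.

5.50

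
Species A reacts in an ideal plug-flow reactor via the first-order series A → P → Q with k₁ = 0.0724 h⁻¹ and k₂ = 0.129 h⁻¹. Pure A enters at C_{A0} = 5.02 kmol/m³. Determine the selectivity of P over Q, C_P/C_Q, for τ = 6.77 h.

The intermediate concentration in a first-order A→B→C sequence is C_P = k₁C_{A0}(e^(−k₁τ) − e^(−k₂τ))/(k₂−k₁).
e^(−k₁τ) = e^(−0.0724×6.77) = e^(−0.4901) = 0.6125; e^(−k₂τ) = e^(−0.8733) = 0.4176.
C_P = 0.0724×5.02/(0.129−0.0724) × (0.6125−0.4176) = 6.421×0.1950 = 1.252 kmol/m³.
C_A = C_{A0}e^(−k₁τ) = 3.075 kmol/m³, so C_Q = C_{A0}−C_A−C_P = 0.6931 kmol/m³; C_P/C_Q = 1.81.

1.81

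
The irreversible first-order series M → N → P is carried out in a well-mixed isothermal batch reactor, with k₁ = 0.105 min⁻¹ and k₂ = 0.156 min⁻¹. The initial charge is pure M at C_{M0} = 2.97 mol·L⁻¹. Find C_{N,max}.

0.885 mol·L⁻¹

For a first-order series the maximum intermediate yield is C_{N,max}/C_{M0} = (k₁/k₂)^[k₂/(k₂−k₁)].
= (0.105/0.156)^(0.156/(0.156−0.105)) = (0.6731)^(3.059) = 0.2979.
C_{N,max} = 0.2979×2.97 = 0.885 mol·L⁻¹.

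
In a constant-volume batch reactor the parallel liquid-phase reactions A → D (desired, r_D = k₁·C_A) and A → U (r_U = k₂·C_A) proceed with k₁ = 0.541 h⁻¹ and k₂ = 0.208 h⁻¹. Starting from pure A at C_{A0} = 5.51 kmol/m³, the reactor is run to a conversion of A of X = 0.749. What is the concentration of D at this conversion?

2.98 kmol/m³

C_A = C_{A0}(1−X) = 1.383 kmol/m³.
Both paths are first order in A, so the instantaneous fraction to D is constant: dC_D/d(−C_A) = k₁/(k₁+k₂) = 0.7223.
C_D = 0.7223·(C_{A0}−C_A) = 0.7223×4.127 = 2.98 kmol/m³.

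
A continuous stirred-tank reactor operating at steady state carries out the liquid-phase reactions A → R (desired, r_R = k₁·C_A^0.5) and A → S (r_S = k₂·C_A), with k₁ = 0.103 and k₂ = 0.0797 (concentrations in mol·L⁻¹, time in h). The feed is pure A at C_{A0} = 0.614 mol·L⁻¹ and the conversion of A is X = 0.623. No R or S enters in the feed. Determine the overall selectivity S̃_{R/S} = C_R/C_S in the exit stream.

2.69

Exit C_A = C_{A0}(1−X) = 0.614×0.377 = 0.2315 mol·L⁻¹.
Rates in a CSTR are evaluated at the outlet concentration: r_R = 0.103×0.2315^0.5 = 0.04956, r_S = 0.0797×0.2315 = 0.01845.
Overall selectivity = C_R/C_S = r_Rτ/(r_Sτ) = r_R/r_S = 2.69.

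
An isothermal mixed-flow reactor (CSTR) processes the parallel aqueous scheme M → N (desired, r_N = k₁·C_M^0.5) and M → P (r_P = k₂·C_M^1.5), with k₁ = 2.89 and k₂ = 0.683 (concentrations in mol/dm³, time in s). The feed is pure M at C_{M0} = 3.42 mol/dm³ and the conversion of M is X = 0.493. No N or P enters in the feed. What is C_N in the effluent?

Exit C_M = C_{M0}(1−X) = 3.42×0.507 = 1.734 mol/dm³.
A CSTR operates uniformly at the exit composition, giving r_N = 3.806 and r_P = 1.559 (each k·C_M^n at C_M = 1.734).
Fraction of consumed M going to N: r_N/(r_N+r_P) = 0.7093.
C_N = 0.7093·C_{M0}·X = 0.7093×3.42×0.493 = 1.20 mol/dm³.

1.20 mol/dm³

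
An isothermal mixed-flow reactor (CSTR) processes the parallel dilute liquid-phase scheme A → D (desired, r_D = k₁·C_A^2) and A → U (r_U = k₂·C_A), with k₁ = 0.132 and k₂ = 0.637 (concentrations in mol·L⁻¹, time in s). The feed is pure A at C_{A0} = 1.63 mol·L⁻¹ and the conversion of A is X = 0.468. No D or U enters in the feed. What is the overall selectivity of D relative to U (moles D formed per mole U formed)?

Exit C_A = C_{A0}(1−X) = 1.63×0.532 = 0.8672 mol·L⁻¹.
In a CSTR the entire volume is at exit conditions, so r_D = 0.132×0.8672^2 = 0.09926 and r_U = 0.637×0.8672 = 0.5524.
Overall selectivity = C_D/C_U = r_Dτ/(r_Uτ) = r_D/r_U = 0.180.

0.180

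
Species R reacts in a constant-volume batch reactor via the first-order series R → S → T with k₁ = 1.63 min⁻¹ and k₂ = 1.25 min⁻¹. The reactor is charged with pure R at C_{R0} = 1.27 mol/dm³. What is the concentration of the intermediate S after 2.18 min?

Solving the coupled first-order balances gives C_S(t) = [k₁/(k₂−k₁)]·C_{R0}·(e^(−k₁t) − e^(−k₂t)).
e^(−k₁t) = e^(−1.63×2.18) = e^(−3.553) = 0.02863; e^(−k₂t) = e^(−2.725) = 0.06555.
C_S = 1.63×1.27/(1.25−1.63) × (0.02863−0.06555) = (-5.448)×(-0.03692) = 0.2011 mol/dm³.

0.201 mol/dm³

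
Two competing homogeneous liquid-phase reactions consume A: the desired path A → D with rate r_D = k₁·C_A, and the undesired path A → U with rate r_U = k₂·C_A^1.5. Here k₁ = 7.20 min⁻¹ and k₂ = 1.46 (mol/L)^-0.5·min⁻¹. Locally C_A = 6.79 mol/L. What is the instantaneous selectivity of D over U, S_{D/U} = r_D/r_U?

1.89

S_{D/U} = r_D/r_U = (k₁·C_A)/(k₂·C_A^1.5) = (k₁/k₂)·C_A^-0.5.
= (7.20×6.790) / (1.46×6.790^1.5) = 48.89/25.83 = 1.89.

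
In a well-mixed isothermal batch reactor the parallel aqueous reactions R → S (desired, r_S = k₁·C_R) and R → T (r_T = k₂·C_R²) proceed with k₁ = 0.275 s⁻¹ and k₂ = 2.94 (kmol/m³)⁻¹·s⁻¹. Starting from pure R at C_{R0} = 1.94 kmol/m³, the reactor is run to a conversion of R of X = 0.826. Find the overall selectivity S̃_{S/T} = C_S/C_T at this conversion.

0.0996

C_R = C_{R0}(1−X) = 0.3376 kmol/m³.
Along a PFR/batch, dC_S/dC_R = −r_S/(r_S+r_T) = −k₁/(k₁+k₂·C_R).
Integrating from C_{R0} to C_R: C_S = (0.275/2.94)·ln[(0.275+2.94·1.94)/(0.275+2.94·0.338)] = 0.09354·ln(5.979/1.267) = 0.1451 kmol/m³.
C_T = (C_{R0}−C_R)−C_S = 1.457 kmol/m³; S̃_{S/T} = 0.1451/1.457 = 0.0996.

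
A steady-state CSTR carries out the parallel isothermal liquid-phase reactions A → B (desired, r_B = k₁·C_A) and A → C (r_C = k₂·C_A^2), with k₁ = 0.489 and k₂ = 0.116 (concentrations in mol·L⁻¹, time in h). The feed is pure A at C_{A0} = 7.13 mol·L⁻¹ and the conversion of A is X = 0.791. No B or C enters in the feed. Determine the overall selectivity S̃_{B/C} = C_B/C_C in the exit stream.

2.83

Exit C_A = C_{A0}(1−X) = 7.13×0.209 = 1.490 mol·L⁻¹.
In a CSTR the entire volume is at exit conditions, so r_B = 0.489×1.490 = 0.7287 and r_C = 0.116×1.490^2 = 0.2576.
Overall selectivity = C_B/C_C = r_Bτ/(r_Cτ) = r_B/r_C = 2.83.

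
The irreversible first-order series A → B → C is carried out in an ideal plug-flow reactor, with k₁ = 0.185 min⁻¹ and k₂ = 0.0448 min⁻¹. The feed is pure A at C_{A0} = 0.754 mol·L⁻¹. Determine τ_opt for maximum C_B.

Setting dC_B/dτ = 0 gives τ_opt = ln(k₂/k₁)/(k₂−k₁).
= ln(0.0448/0.185)/(0.0448−0.185) = ln(0.2422)/-0.1402 = -1.418/-0.1402 = 10.1 min.

10.1 min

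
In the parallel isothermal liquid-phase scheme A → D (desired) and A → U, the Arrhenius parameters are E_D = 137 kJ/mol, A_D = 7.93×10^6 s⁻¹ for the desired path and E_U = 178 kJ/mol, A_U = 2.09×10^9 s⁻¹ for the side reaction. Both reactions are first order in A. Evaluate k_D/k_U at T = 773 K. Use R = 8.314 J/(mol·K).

With equal orders, S_{D/U} = k_D/k_U = (A_D/A_U)·exp[(E_U−E_D)/(RT)].
(E_U−E_D)/(RT) = (178−137)×10³/(8.314×773) = 41000/6427 = 6.380.
k_D/k_U = (7.93×10^6/2.09×10^9)·exp(6.380) = 0.003794 × 589.7 = 2.24.
Since E_D < E_U, lowering the temperature improves selectivity toward D.

2.24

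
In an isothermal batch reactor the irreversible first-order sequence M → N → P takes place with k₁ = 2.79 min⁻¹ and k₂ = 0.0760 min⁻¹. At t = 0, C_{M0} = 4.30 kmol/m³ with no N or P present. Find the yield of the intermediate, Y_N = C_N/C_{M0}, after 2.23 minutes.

For first-order series with pure M initially, C_N(t) = k₁C_{M0}/(k₂−k₁)·(e^(−k₁t) − e^(−k₂t)).
e^(−k₁t) = e^(−2.79×2.23) = e^(−6.222) = 0.001986; e^(−k₂t) = e^(−0.1695) = 0.8441.
C_N = 2.79×4.30/(0.0760−2.79) × (0.001986−0.8441) = (-4.420)×(-0.8421) = 3.723 kmol/m³.
Y_N = C_N/C_{M0} = 3.723/4.30 = 0.866.

0.866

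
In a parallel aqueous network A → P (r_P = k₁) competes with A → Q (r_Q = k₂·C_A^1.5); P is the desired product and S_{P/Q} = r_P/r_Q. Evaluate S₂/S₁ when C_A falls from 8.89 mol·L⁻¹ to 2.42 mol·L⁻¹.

7.04

S_{P/Q} = (k₁/k₂)·C_A^-1.5, so S₂/S₁ = (C_{A,2}/C_{A,1})^-1.5.
= (2.42/8.89)^(-1.5) = (0.2722)^(-1.5) = 7.04.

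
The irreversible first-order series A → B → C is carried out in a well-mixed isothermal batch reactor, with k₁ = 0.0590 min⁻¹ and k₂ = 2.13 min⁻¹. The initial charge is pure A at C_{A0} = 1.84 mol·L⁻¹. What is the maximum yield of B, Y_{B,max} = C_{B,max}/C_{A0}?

At the optimum, C_{B,max}/C_{A0} = (k₁/k₂)^[k₂/(k₂−k₁)].
= (0.0590/2.13)^(2.13/(2.13−0.0590)) = (0.02770)^(1.028) = 0.02501.

0.0250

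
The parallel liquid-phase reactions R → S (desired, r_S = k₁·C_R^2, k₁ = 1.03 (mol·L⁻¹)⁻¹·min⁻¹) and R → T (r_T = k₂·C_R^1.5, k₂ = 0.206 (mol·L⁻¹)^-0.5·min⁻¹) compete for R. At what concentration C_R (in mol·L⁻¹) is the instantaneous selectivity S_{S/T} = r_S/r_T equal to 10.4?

4.33 mol·L⁻¹

S_{S/T} = (k₁/k₂)·C_R^0.5 ⇒ C_R = (S·k₂/k₁)^(2).
= (10.4×0.206/1.03)^(2) = (2.080)^(2) = 4.33 mol·L⁻¹.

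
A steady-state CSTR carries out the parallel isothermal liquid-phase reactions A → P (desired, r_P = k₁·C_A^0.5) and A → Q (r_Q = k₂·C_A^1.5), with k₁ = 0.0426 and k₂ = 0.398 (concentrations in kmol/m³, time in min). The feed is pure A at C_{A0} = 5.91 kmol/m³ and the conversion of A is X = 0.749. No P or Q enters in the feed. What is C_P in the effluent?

0.298 kmol/m³

Exit C_A = C_{A0}(1−X) = 5.91×0.251 = 1.483 kmol/m³.
Rates in a CSTR are evaluated at the outlet concentration: r_P = 0.0426×1.483^0.5 = 0.05188, r_Q = 0.398×1.483^1.5 = 0.7191.
Fraction of consumed A going to P: r_P/(r_P+r_Q) = 0.06730.
C_P = 0.06730·C_{A0}·X = 0.06730×5.91×0.749 = 0.298 kmol/m³.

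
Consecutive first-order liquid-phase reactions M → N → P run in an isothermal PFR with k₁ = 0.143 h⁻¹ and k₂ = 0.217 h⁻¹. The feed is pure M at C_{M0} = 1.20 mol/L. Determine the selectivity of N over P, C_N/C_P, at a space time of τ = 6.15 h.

Solving the coupled first-order balances gives C_N(τ) = [k₁/(k₂−k₁)]·C_{M0}·(e^(−k₁τ) − e^(−k₂τ)).
e^(−k₁τ) = e^(−0.143×6.15) = e^(−0.8794) = 0.4150; e^(−k₂τ) = e^(−1.335) = 0.2633.
C_N = 0.143×1.20/(0.217−0.143) × (0.4150−0.2633) = 2.319×0.1517 = 0.3519 mol/L.
C_M = C_{M0}e^(−k₁τ) = 0.4980 mol/L, so C_P = C_{M0}−C_M−C_N = 0.3501 mol/L; C_N/C_P = 1.00.

1.00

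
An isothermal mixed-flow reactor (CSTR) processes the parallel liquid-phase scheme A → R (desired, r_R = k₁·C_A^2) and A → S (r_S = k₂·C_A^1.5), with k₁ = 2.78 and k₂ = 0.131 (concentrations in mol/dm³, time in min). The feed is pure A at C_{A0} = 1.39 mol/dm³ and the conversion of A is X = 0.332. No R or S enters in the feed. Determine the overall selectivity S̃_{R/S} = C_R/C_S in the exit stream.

Exit C_A = C_{A0}(1−X) = 1.39×0.668 = 0.9285 mol/dm³.
A CSTR operates uniformly at the exit composition, giving r_R = 2.397 and r_S = 0.1172 (each k·C_A^n at C_A = 0.9285).
Overall selectivity = C_R/C_S = r_Rτ/(r_Sτ) = r_R/r_S = 20.4.

20.4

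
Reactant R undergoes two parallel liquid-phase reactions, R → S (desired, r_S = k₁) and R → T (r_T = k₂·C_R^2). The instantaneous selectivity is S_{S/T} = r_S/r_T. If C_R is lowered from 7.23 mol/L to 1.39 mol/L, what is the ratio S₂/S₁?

27.1

S_{S/T} = (k₁/k₂)·C_R^-2, so S₂/S₁ = (C_{R,2}/C_{R,1})^-2.
= (1.39/7.23)^(-2) = (0.1923)^(-2) = 27.1.
Selectivity toward S rises as C_R falls — low-concentration operation is favoured.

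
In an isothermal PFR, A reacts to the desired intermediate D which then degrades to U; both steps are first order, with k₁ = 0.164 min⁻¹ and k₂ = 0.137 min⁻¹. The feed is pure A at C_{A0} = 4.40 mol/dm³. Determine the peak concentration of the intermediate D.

1.77 mol/dm³

Evaluating C_D at τ_opt = ln(k₂/k₁)/(k₂−k₁) gives C_{D,max}/C_{A0} = (k₁/k₂)^[k₂/(k₂−k₁)].
= (0.164/0.137)^(0.137/(0.137−0.164)) = (1.197)^(-5.074) = 0.4014.
C_{D,max} = 0.4014×4.40 = 1.77 mol/dm³.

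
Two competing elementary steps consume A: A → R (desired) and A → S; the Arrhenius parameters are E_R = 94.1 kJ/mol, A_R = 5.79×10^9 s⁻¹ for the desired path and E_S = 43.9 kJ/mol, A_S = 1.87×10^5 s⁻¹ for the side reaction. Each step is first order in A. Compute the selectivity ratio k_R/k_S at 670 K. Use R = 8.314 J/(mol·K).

3.78

With equal orders, S_{R/S} = k_R/k_S = (A_R/A_S)·exp[(E_S−E_R)/(RT)].
(E_S−E_R)/(RT) = (43.9−94.1)×10³/(8.314×670) = -50200/5570 = -9.012.
k_R/k_S = (5.79×10^9/1.87×10^5)·exp(-9.012) = 30963 × 1.219×10^-4 = 3.78.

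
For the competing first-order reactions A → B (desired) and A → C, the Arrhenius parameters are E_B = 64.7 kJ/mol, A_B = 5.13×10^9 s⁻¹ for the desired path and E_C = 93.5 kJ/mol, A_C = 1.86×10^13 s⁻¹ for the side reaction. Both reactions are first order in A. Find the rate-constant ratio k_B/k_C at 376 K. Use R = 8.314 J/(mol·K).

2.77

k_B/k_C = (A_B/A_C)·exp[−(E_B−E_C)/(RT)] = (A_B/A_C)·exp[(E_C−E_B)/(RT)].
(E_C−E_B)/(RT) = (93.5−64.7)×10³/(8.314×376) = 28800/3126 = 9.213.
k_B/k_C = (5.13×10^9/1.86×10^13)·exp(9.213) = 2.758×10^-4 × 10025 = 2.77.
Since E_B < E_C, lowering the temperature improves selectivity toward B.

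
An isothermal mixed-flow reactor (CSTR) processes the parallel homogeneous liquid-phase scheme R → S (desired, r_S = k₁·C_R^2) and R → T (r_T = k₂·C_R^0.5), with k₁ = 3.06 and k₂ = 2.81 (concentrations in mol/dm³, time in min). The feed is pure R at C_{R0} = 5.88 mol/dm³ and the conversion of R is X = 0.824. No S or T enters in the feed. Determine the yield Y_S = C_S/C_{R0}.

Exit C_R = C_{R0}(1−X) = 5.88×0.176 = 1.035 mol/dm³.
A CSTR operates uniformly at the exit composition, giving r_S = 3.277 and r_T = 2.859 (each k·C_R^n at C_R = 1.035).
Fraction of consumed R going to S: r_S/(r_S+r_T) = 0.5341.
C_S = 0.5341·C_{R0}·X = 0.5341×5.88×0.824 = 2.59 mol/dm³; Y_S = C_S/C_{R0} = 0.440.

0.440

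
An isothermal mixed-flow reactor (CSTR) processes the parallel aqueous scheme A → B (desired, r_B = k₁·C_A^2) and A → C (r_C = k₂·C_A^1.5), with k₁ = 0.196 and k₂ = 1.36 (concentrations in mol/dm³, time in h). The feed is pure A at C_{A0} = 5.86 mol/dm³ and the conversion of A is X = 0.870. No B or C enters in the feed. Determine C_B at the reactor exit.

0.570 mol/dm³

Exit C_A = C_{A0}(1−X) = 5.86×0.130 = 0.7618 mol/dm³.
In a CSTR the entire volume is at exit conditions, so r_B = 0.196×0.7618^2 = 0.1137 and r_C = 1.36×0.7618^1.5 = 0.9043.
Fraction of consumed A going to B: r_B/(r_B+r_C) = 0.1117.
C_B = 0.1117·C_{A0}·X = 0.1117×5.86×0.870 = 0.570 mol/dm³.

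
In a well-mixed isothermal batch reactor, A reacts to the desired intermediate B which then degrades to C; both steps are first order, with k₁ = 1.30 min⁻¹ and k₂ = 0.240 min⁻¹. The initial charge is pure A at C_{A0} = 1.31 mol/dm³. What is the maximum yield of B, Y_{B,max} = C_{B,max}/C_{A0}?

Evaluating C_B at t_opt = ln(k₂/k₁)/(k₂−k₁) gives C_{B,max}/C_{A0} = (k₁/k₂)^[k₂/(k₂−k₁)].
= (1.30/0.240)^(0.240/(0.240−1.30)) = (5.417)^(-0.2264) = 0.6821.

0.682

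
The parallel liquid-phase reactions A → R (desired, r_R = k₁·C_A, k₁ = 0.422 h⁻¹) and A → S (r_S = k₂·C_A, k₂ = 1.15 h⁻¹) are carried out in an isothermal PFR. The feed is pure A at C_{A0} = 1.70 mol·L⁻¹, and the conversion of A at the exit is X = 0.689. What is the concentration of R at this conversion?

0.314 mol·L⁻¹

C_A = C_{A0}(1−X) = 0.5287 mol·L⁻¹.
Both paths are first order in A, so the instantaneous fraction to R is constant: dC_R/d(−C_A) = k₁/(k₁+k₂) = 0.2684.
C_R = 0.2684·(C_{A0}−C_A) = 0.2684×1.171 = 0.314 mol·L⁻¹.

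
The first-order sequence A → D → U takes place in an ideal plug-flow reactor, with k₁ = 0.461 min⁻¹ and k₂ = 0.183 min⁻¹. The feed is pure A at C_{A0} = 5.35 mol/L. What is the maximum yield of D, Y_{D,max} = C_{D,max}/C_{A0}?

0.544

At the optimum, C_{D,max}/C_{A0} = (k₁/k₂)^[k₂/(k₂−k₁)].
= (0.461/0.183)^(0.183/(0.183−0.461)) = (2.519)^(-0.6583) = 0.5443.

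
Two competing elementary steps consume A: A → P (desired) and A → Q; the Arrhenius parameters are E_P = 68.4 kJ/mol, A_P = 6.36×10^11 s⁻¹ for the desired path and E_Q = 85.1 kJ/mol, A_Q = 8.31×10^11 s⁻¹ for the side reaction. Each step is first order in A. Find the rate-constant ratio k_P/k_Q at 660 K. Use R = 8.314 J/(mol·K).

k_P/k_Q = (A_P/A_Q)·exp[−(E_P−E_Q)/(RT)] = (A_P/A_Q)·exp[(E_Q−E_P)/(RT)].
(E_Q−E_P)/(RT) = (85.1−68.4)×10³/(8.314×660) = 16700/5487 = 3.043.
k_P/k_Q = (6.36×10^11/8.31×10^11)·exp(3.043) = 0.7653 × 20.98 = 16.1.

16.1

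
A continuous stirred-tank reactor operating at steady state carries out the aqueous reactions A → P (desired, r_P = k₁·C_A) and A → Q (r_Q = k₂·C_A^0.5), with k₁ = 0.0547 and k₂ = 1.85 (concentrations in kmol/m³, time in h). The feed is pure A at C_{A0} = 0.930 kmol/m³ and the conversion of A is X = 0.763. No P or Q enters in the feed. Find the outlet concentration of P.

0.00972 kmol/m³

Exit C_A = C_{A0}(1−X) = 0.930×0.237 = 0.2204 kmol/m³.
In a CSTR the entire volume is at exit conditions, so r_P = 0.0547×0.2204 = 0.01206 and r_Q = 1.85×0.2204^0.5 = 0.8685.
Fraction of consumed A going to P: r_P/(r_P+r_Q) = 0.01369.
C_P = 0.01369·C_{A0}·X = 0.01369×0.930×0.763 = 0.00972 kmol/m³.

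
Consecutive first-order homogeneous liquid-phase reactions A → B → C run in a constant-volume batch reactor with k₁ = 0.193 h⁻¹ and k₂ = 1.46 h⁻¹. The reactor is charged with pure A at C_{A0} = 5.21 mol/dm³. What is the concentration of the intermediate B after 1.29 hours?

Solving the coupled first-order balances gives C_B(t) = [k₁/(k₂−k₁)]·C_{A0}·(e^(−k₁t) − e^(−k₂t)).
e^(−k₁t) = e^(−0.193×1.29) = e^(−0.2490) = 0.7796; e^(−k₂t) = e^(−1.883) = 0.1521.
C_B = 0.193×5.21/(1.46−0.193) × (0.7796−0.1521) = 0.7936×0.6275 = 0.4980 mol/dm³.

0.498 mol/dm³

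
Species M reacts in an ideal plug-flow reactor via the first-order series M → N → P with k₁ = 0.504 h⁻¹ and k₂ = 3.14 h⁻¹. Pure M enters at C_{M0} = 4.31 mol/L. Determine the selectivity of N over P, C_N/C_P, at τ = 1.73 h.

Solving the coupled first-order balances gives C_N(τ) = [k₁/(k₂−k₁)]·C_{M0}·(e^(−k₁τ) − e^(−k₂τ)).
e^(−k₁τ) = e^(−0.504×1.73) = e^(−0.8719) = 0.4181; e^(−k₂τ) = e^(−5.432) = 0.004373.
C_N = 0.504×4.31/(3.14−0.504) × (0.4181−0.004373) = 0.8241×0.4138 = 0.3410 mol/L.
C_M = C_{M0}e^(−k₁τ) = 1.802 mol/L, so C_P = C_{M0}−C_M−C_N = 2.167 mol/L; C_N/C_P = 0.157.

0.157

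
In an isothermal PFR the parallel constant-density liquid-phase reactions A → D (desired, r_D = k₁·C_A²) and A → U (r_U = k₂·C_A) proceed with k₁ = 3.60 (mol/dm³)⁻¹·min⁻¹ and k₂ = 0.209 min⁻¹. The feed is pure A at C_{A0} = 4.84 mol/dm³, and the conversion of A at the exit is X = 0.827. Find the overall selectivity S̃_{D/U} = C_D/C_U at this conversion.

C_A = C_{A0}(1−X) = 0.8373 mol/dm³.
Along a PFR/batch, dC_U/dC_A = −r_U/(r_D+r_U) = −k₂/(k₂+k₁·C_A).
Integrating from C_{A0} to C_A: C_U = (0.209/3.60)·ln[(0.209+3.60·4.84)/(0.209+3.60·0.837)] = 0.05806·ln(17.63/3.223) = 0.09866 mol/dm³.
Then C_D = (C_{A0}−C_A) − C_U = 4.003 − 0.09866 = 3.904 mol/dm³.
S̃_{D/U} = C_D/C_U = 3.904/0.09866 = 39.6.

39.6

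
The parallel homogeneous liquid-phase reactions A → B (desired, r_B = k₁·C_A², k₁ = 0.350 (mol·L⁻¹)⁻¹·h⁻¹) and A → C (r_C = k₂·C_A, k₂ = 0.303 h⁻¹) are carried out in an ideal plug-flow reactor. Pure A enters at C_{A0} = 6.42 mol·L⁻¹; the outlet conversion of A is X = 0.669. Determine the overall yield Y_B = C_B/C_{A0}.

0.549

C_A = C_{A0}(1−X) = 2.125 mol·L⁻¹.
Along a PFR/batch, dC_C/dC_A = −r_C/(r_B+r_C) = −k₂/(k₂+k₁·C_A).
Integrating from C_{A0} to C_A: C_C = (0.303/0.350)·ln[(0.303+0.350·6.42)/(0.303+0.350·2.13)] = 0.8657·ln(2.550/1.047) = 0.7708 mol·L⁻¹.
Then C_B = (C_{A0}−C_A) − C_C = 4.295 − 0.7708 = 3.524 mol·L⁻¹.
Y_B = C_B/C_{A0} = 3.524/6.42 = 0.549.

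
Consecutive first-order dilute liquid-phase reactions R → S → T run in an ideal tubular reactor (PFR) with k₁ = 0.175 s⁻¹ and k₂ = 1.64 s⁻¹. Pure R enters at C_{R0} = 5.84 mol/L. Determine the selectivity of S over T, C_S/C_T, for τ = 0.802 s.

1.21

For first-order series with pure R initially, C_S(τ) = k₁C_{R0}/(k₂−k₁)·(e^(−k₁τ) − e^(−k₂τ)).
e^(−k₁τ) = e^(−0.175×0.802) = e^(−0.1404) = 0.8691; e^(−k₂τ) = e^(−1.315) = 0.2684.
C_S = 0.175×5.84/(1.64−0.175) × (0.8691−0.2684) = 0.6976×0.6007 = 0.4190 mol/L.
C_R = C_{R0}e^(−k₁τ) = 5.075 mol/L, so C_T = C_{R0}−C_R−C_S = 0.3457 mol/L; C_S/C_T = 1.21.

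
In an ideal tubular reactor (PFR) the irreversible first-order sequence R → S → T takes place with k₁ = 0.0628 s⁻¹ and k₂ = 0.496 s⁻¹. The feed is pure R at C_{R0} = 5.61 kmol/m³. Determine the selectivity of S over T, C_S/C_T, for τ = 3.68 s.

For first-order series with pure R initially, C_S(τ) = k₁C_{R0}/(k₂−k₁)·(e^(−k₁τ) − e^(−k₂τ)).
e^(−k₁τ) = e^(−0.0628×3.68) = e^(−0.2311) = 0.7937; e^(−k₂τ) = e^(−1.825) = 0.1612.
C_S = 0.0628×5.61/(0.496−0.0628) × (0.7937−0.1612) = 0.8133×0.6325 = 0.5144 kmol/m³.
C_R = C_{R0}e^(−k₁τ) = 4.452 kmol/m³, so C_T = C_{R0}−C_R−C_S = 0.6432 kmol/m³; C_S/C_T = 0.800.

0.800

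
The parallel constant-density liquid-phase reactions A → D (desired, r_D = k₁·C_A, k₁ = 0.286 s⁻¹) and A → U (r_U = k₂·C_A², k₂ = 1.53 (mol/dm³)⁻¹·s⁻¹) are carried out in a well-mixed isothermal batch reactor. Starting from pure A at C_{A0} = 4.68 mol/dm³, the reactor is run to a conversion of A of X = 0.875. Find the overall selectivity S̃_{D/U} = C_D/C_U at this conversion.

C_A = C_{A0}(1−X) = 0.5850 mol/dm³.
Along a PFR/batch, dC_D/dC_A = −r_D/(r_D+r_U) = −k₁/(k₁+k₂·C_A).
Integrating from C_{A0} to C_A: C_D = (0.286/1.53)·ln[(0.286+1.53·4.68)/(0.286+1.53·0.585)] = 0.1869·ln(7.446/1.181) = 0.3442 mol/dm³.
C_U = (C_{A0}−C_A)−C_D = 3.751 mol/dm³; S̃_{D/U} = 0.3442/3.751 = 0.0918.

0.0918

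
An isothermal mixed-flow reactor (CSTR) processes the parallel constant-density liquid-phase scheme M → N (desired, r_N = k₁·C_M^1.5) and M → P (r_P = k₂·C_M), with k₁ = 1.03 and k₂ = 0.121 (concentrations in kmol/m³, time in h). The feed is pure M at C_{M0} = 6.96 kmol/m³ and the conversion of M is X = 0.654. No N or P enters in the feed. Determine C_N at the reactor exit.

4.23 kmol/m³

Exit C_M = C_{M0}(1−X) = 6.96×0.346 = 2.408 kmol/m³.
Rates in a CSTR are evaluated at the outlet concentration: r_N = 1.03×2.408^1.5 = 3.849, r_P = 0.121×2.408 = 0.2914.
Fraction of consumed M going to N: r_N/(r_N+r_P) = 0.9296.
C_N = 0.9296·C_{M0}·X = 0.9296×6.96×0.654 = 4.23 kmol/m³.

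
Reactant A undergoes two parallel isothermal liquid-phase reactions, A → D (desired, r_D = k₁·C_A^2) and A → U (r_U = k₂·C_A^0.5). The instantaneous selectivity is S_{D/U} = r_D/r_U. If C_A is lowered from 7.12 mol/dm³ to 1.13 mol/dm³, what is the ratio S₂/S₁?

0.0632

S_{D/U} = (k₁/k₂)·C_A^1.5, so S₂/S₁ = (C_{A,2}/C_{A,1})^1.5.
= (1.13/7.12)^1.5 = (0.1587)^1.5 = 0.0632.
Selectivity toward D falls as C_A falls — high-concentration operation is favoured.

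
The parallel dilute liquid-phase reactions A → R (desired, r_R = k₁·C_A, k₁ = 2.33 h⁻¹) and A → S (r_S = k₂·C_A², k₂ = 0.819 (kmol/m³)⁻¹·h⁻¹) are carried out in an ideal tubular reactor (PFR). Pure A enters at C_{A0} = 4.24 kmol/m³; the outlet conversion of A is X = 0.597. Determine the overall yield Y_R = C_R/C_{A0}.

0.297

C_A = C_{A0}(1−X) = 1.709 kmol/m³.
Along a PFR/batch, dC_R/dC_A = −r_R/(r_R+r_S) = −k₁/(k₁+k₂·C_A).
Integrating from C_{A0} to C_A: C_R = (2.33/0.819)·ln[(2.33+0.819·4.24)/(2.33+0.819·1.71)] = 2.845·ln(5.803/3.729) = 1.258 kmol/m³.
Y_R = C_R/C_{A0} = 1.258/4.24 = 0.297.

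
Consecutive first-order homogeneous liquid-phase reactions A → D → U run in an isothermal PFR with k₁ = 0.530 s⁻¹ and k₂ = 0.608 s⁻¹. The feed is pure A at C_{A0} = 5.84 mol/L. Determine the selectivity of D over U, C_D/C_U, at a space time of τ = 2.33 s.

0.863

Solving the coupled first-order balances gives C_D(τ) = [k₁/(k₂−k₁)]·C_{A0}·(e^(−k₁τ) − e^(−k₂τ)).
e^(−k₁τ) = e^(−0.530×2.33) = e^(−1.235) = 0.2909; e^(−k₂τ) = e^(−1.417) = 0.2425.
C_D = 0.530×5.84/(0.608−0.530) × (0.2909−0.2425) = 39.68×0.04834 = 1.918 mol/L.
C_A = C_{A0}e^(−k₁τ) = 1.699 mol/L, so C_U = C_{A0}−C_A−C_D = 2.223 mol/L; C_D/C_U = 0.863.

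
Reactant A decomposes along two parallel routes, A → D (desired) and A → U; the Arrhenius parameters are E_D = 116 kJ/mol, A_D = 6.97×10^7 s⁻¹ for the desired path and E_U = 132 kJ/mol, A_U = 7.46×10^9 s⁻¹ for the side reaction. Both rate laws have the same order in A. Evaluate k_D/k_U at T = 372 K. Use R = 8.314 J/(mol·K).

Since both paths have the same order in A, the concentration cancels and S_{D/U} = k_D/k_U = (A_D/A_U)·exp[(E_U−E_D)/(RT)].
(E_U−E_D)/(RT) = (132−116)×10³/(8.314×372) = 16000/3093 = 5.173.
k_D/k_U = (6.97×10^7/7.46×10^9)·exp(5.173) = 0.009343 × 176.5 = 1.65.
Since E_D < E_U, lowering the temperature improves selectivity toward D.

1.65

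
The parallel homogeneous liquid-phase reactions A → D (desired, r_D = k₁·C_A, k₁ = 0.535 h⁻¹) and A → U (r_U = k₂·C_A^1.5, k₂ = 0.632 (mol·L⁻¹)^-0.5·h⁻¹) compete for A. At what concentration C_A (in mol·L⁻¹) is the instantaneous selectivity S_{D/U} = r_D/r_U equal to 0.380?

4.96 mol·L⁻¹

S_{D/U} = (k₁/k₂)·C_A^-0.5 ⇒ C_A = (S·k₂/k₁)^(-2).
= (0.380×0.632/0.535)^(-2) = (0.4489)^(-2) = 4.96 mol·L⁻¹.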